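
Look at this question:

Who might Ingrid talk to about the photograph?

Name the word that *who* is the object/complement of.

Before movement: Ingrid might talk to who about the photograph.
'who' is the object of the preposition 'to'. Fronting leaves a gap immediately after 'to':
Who might Ingrid talk to ___ about the photograph?

to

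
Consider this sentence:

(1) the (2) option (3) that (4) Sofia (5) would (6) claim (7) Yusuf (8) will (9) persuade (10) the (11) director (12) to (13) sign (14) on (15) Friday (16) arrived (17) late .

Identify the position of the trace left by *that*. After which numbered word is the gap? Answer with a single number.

13

'that' is the direct object of 'sign'. It moves to the left edge, and the trace sits right after 'sign':
The option that Sofia would claim Yusuf will persuade the director to sign ___ on Friday arrived late.
'sign' is word 13.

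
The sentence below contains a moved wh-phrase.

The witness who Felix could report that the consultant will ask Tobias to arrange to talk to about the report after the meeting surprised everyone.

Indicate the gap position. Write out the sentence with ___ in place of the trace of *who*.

The witness who Felix could report that the consultant will ask Tobias to arrange to talk to ___ about the report after the meeting surprised everyone.

The filler 'who' is interpreted as the object of the preposition 'to'. The gap is right after 'to'.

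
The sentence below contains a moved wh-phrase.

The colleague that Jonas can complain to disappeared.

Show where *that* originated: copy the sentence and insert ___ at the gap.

The colleague that Jonas can complain to ___ disappeared.

The filler 'that' is interpreted as the object of the preposition 'to'. The gap is right after 'to'.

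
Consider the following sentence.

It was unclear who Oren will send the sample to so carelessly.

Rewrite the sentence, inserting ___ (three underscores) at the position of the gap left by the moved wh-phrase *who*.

Before movement: Oren will send the sample to who so carelessly.
'who' functions as the object of the preposition 'to' (recipient of 'send'). The gap is right after 'to'.

It was unclear who Oren will send the sample to ___ so carelessly.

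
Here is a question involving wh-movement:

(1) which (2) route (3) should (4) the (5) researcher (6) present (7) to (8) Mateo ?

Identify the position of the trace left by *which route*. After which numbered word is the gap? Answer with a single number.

Pre-movement form: The researcher should present which route to Mateo.
'which route' functions as the direct object of 'present'. Fronting leaves a gap immediately after 'present':
Which route should the researcher present ___ to Mateo?
'present' is word 6.

6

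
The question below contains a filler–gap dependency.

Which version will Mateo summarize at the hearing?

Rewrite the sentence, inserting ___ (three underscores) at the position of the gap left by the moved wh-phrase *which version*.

Pre-movement form: Mateo will summarize which version at the hearing.
The filler 'which version' is interpreted as the direct object of 'summarize'. The gap is right after 'summarize'.

Which version will Mateo summarize ___ at the hearing?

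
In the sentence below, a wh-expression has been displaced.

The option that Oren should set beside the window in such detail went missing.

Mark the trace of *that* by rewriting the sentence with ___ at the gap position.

The option that Oren should set ___ beside the window in such detail went missing.

The filler 'that' is interpreted as the direct object of 'set'. The gap is right after 'set'.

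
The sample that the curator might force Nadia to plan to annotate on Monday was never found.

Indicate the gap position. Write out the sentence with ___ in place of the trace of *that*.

The sample that the curator might force Nadia to plan to annotate ___ on Monday was never found.

The filler 'that' is interpreted as the direct object of 'annotate'. The gap is right after 'annotate'.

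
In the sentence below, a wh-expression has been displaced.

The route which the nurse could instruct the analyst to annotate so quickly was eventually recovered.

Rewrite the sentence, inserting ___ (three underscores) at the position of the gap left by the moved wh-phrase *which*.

'which' is the direct object of 'annotate'. The gap is right after 'annotate'.

The route which the nurse could instruct the analyst to annotate ___ so quickly was eventually recovered.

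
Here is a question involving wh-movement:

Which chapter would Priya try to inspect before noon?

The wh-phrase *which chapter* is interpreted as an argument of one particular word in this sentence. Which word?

Pre-movement form: Priya would try to inspect which chapter before noon.
The filler 'which chapter' is interpreted as the direct object of 'inspect'. Wh-movement fronts it, leaving a gap right after 'inspect':
Which chapter would Priya try to inspect ___ before noon?

inspect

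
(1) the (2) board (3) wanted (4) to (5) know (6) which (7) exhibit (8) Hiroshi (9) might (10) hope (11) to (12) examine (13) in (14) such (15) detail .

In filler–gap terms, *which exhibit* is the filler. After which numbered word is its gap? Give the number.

12

In situ: Hiroshi might hope to examine which exhibit in such detail.
'which exhibit' is the direct object of 'examine'. It moves to the left edge, and the trace sits right after 'examine':
The board wanted to know which exhibit Hiroshi might hope to examine ___ in such detail.
'examine' is word 12.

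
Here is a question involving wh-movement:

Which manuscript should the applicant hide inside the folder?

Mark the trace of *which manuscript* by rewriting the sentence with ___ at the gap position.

Which manuscript should the applicant hide ___ inside the folder?

In situ: The applicant should hide which manuscript inside the folder.
'which manuscript' functions as the direct object of 'hide'. The gap is right after 'hide'.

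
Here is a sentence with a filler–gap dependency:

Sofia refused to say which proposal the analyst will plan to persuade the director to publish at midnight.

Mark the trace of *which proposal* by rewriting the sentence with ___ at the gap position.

Sofia refused to say which proposal the analyst will plan to persuade the director to publish ___ at midnight.

Before movement: The analyst will plan to persuade the director to publish which proposal at midnight.
The filler 'which proposal' is interpreted as the direct object of 'publish'. The gap is right after 'publish'.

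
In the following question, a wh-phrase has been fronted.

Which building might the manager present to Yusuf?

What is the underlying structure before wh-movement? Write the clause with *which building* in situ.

The manager might present which building to Yusuf.

The filler 'which building' is interpreted as the direct object of 'present'. Wh-movement fronts it, leaving a gap right after 'present':
Which building might the manager present ___ to Yusuf?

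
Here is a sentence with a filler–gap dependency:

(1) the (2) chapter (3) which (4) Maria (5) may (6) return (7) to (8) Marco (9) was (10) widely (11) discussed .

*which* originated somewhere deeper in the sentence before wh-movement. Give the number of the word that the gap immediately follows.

6

'which' is the direct object of 'return'. It moves to the left edge, and the trace sits right after 'return':
The chapter which Maria may return ___ to Marco was widely discussed.
'return' is word 6.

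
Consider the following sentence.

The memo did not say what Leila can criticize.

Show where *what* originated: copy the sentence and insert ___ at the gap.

The memo did not say what Leila can criticize ___.

Pre-movement form: Leila can criticize what.
'what' functions as the direct object of 'criticize'. The gap is right after 'criticize'.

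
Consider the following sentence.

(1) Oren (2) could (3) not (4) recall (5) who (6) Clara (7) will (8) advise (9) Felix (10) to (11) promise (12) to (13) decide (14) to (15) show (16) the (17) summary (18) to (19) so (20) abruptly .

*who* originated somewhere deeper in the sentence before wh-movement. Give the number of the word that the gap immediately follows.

18

Before movement: Clara will advise Felix to promise to decide to show the summary to who so abruptly.
'who' is the object of the preposition 'to' (recipient of 'show'). It moves to the left edge, and the trace sits right after 'to':
Oren could not recall who Clara will advise Felix to promise to decide to show the summary to ___ so abruptly.
'to' is word 18.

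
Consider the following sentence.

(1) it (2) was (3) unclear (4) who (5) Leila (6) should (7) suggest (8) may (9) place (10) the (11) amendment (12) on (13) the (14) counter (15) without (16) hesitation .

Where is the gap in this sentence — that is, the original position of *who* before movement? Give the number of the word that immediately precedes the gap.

Before movement: Leila should suggest who may place the amendment on the counter without hesitation.
'who' is the subject of the clause embedded under 'suggest'. Fronting leaves a gap immediately after 'suggest':
It was unclear who Leila should suggest ___ may place the amendment on the counter without hesitation.
'suggest' is word 7.

7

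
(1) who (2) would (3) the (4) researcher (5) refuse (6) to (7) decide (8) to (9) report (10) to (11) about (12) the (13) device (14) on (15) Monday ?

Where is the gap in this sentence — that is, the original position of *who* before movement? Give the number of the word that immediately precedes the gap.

Underlying clause: The researcher would refuse to decide to report to who about the device on Monday.
'who' is the object of the preposition 'to'. Wh-movement fronts it, leaving a gap right after 'to':
Who would the researcher refuse to decide to report to ___ about the device on Monday?
'to' is word 10.

10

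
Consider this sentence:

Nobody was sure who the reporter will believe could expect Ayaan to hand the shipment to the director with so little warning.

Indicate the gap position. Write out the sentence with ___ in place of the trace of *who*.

Pre-movement form: The reporter will believe who could expect Ayaan to hand the shipment to the director with so little warning.
The filler 'who' is interpreted as the subject of the clause embedded under 'believe'. The gap is right after 'believe'.

Nobody was sure who the reporter will believe ___ could expect Ayaan to hand the shipment to the director with so little warning.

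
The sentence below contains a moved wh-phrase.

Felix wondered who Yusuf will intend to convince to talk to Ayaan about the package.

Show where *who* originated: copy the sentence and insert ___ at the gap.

Before movement: Yusuf will intend to convince who to talk to Ayaan about the package.
'who' is the direct object of 'convince'. The gap is right after 'convince'.

Felix wondered who Yusuf will intend to convince ___ to talk to Ayaan about the package.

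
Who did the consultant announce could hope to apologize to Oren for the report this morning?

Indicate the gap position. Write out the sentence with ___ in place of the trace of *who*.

Underlying clause: The consultant did announce who could hope to apologize to Oren for the report this morning.
'who' functions as the subject of the clause embedded under 'announce'. The gap is right after 'announce'.

Who did the consultant announce ___ could hope to apologize to Oren for the report this morning?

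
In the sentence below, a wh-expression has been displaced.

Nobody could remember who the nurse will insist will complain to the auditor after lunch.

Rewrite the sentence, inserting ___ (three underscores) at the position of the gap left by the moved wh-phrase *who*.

In situ: The nurse will insist who will complain to the auditor after lunch.
'who' is the subject of the clause embedded under 'insist'. The gap is right after 'insist'.

Nobody could remember who the nurse will insist ___ will complain to the auditor after lunch.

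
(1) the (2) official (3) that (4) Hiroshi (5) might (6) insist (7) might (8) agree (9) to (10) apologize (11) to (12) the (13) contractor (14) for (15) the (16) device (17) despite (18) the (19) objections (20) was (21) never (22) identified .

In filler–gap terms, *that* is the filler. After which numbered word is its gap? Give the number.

6

'that' functions as the subject of the clause embedded under 'insist'. It moves to the left edge, and the trace sits right after 'insist':
The official that Hiroshi might insist ___ might agree to apologize to the contractor for the device despite the objections was never identified.
'insist' is word 6.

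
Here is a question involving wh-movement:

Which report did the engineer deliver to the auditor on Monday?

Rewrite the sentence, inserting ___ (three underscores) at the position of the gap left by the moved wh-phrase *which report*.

Pre-movement form: The engineer did deliver which report to the auditor on Monday.
'which report' is the direct object of 'deliver'. The gap is right after 'deliver'.

Which report did the engineer deliver ___ to the auditor on Monday?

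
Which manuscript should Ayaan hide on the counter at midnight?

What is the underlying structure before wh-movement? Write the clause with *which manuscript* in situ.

'which manuscript' functions as the direct object of 'hide'. It moves to the left edge, and the trace sits right after 'hide':
Which manuscript should Ayaan hide ___ on the counter at midnight?

Ayaan should hide which manuscript on the counter at midnight.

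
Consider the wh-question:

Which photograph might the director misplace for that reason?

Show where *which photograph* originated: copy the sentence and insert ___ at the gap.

Which photograph might the director misplace ___ for that reason?

In situ: The director might misplace which photograph for that reason.
The filler 'which photograph' is interpreted as the direct object of 'misplace'. The gap is right after 'misplace'.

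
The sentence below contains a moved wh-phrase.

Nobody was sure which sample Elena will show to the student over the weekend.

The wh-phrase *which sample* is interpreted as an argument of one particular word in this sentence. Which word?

In situ: Elena will show which sample to the student over the weekend.
'which sample' functions as the direct object of 'show'. It moves to the left edge, and the trace sits right after 'show':
Nobody was sure which sample Elena will show ___ to the student over the weekend.

show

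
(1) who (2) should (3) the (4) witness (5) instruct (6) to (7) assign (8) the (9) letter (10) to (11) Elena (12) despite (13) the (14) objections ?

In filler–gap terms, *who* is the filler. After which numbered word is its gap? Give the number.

Before movement: The witness should instruct who to assign the letter to Elena despite the objections.
'who' is the direct object of 'instruct'. Fronting leaves a gap immediately after 'instruct':
Who should the witness instruct ___ to assign the letter to Elena despite the objections?
'instruct' is word 5.

5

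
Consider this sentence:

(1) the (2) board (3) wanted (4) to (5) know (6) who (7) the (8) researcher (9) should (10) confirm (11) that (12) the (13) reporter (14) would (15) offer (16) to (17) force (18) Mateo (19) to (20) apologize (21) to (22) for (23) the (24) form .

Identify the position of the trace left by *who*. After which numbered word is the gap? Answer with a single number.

Before movement: The researcher should confirm that the reporter would offer to force Mateo to apologize to who for the form.
'who' is the object of the preposition 'to'. It moves to the left edge, and the trace sits right after 'to':
The board wanted to know who the researcher should confirm that the reporter would offer to force Mateo to apologize to ___ for the form.
'to' is word 21.

21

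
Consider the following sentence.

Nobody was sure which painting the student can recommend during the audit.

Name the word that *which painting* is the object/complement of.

In situ: The student can recommend which painting during the audit.
'which painting' functions as the direct object of 'recommend'. Wh-movement fronts it, leaving a gap right after 'recommend':
Nobody was sure which painting the student can recommend ___ during the audit.

recommend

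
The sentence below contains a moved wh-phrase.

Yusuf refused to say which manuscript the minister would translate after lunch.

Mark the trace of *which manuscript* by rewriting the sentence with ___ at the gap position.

Underlying clause: The minister would translate which manuscript after lunch.
'which manuscript' is the direct object of 'translate'. The gap is right after 'translate'.

Yusuf refused to say which manuscript the minister would translate ___ after lunch.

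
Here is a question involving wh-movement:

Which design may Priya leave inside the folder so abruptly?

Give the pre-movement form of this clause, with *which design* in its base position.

'which design' is the direct object of 'leave'. It moves to the left edge, and the trace sits right after 'leave':
Which design may Priya leave ___ inside the folder so abruptly?

Priya may leave which design inside the folder so abruptly.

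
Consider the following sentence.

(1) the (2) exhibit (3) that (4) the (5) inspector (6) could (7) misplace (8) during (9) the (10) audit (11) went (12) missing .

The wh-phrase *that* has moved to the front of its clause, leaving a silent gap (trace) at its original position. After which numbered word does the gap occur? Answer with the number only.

7

'that' is the direct object of 'misplace'. It moves to the left edge, and the trace sits right after 'misplace':
The exhibit that the inspector could misplace ___ during the audit went missing.
'misplace' is word 7.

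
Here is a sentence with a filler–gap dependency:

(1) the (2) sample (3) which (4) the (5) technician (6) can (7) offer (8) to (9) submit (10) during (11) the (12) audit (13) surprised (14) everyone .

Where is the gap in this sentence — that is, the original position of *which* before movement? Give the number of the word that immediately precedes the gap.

9

The filler 'which' is interpreted as the direct object of 'submit'. Wh-movement fronts it, leaving a gap right after 'submit':
The sample which the technician can offer to submit ___ during the audit surprised everyone.
'submit' is word 9.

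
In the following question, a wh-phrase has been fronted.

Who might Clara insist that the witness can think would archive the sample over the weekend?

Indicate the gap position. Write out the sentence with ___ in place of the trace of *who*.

Before movement: Clara might insist that the witness can think who would archive the sample over the weekend.
'who' functions as the subject of the clause embedded under 'think'. The gap is right after 'think'.

Who might Clara insist that the witness can think ___ would archive the sample over the weekend?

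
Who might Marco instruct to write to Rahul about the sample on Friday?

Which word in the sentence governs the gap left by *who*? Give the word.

instruct

Underlying clause: Marco might instruct who to write to Rahul about the sample on Friday.
'who' is the direct object of 'instruct'. Fronting leaves a gap immediately after 'instruct':
Who might Marco instruct ___ to write to Rahul about the sample on Friday?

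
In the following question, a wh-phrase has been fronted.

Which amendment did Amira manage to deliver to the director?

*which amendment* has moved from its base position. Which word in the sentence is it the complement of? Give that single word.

deliver

Before movement: Amira did manage to deliver which amendment to the director.
'which amendment' functions as the direct object of 'deliver'. Wh-movement fronts it, leaving a gap right after 'deliver':
Which amendment did Amira manage to deliver ___ to the director?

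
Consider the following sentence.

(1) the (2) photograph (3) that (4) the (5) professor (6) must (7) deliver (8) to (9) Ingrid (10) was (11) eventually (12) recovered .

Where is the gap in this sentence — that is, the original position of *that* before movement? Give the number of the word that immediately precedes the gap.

7

'that' functions as the direct object of 'deliver'. Wh-movement fronts it, leaving a gap right after 'deliver':
The photograph that the professor must deliver ___ to Ingrid was eventually recovered.
'deliver' is word 7.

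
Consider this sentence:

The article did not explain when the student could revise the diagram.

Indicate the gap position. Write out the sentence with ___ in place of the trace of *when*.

In situ: The student could revise the diagram when.
'when' is the temporal adjunct. The gap is right after 'diagram'.

The article did not explain when the student could revise the diagram ___.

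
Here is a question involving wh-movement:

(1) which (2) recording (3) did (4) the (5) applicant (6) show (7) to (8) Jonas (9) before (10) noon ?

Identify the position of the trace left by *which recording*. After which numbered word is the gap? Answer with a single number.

Underlying clause: The applicant did show which recording to Jonas before noon.
'which recording' is the direct object of 'show'. Fronting leaves a gap immediately after 'show':
Which recording did the applicant show ___ to Jonas before noon?
'show' is word 6.

6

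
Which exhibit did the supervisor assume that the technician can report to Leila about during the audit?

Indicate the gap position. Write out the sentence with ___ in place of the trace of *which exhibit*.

Underlying clause: The supervisor did assume that the technician can report to Leila about which exhibit during the audit.
'which exhibit' functions as the object of the preposition 'about'. The gap is right after 'about'.

Which exhibit did the supervisor assume that the technician can report to Leila about ___ during the audit?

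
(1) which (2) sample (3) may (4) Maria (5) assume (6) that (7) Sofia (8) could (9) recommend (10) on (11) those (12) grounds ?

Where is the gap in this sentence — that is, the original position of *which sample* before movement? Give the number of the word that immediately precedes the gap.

9

In situ: Maria may assume that Sofia could recommend which sample on those grounds.
'which sample' is the direct object of 'recommend'. Fronting leaves a gap immediately after 'recommend':
Which sample may Maria assume that Sofia could recommend ___ on those grounds?
'recommend' is word 9.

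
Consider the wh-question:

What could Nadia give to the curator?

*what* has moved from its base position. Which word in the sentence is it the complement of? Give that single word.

Underlying clause: Nadia could give what to the curator.
The filler 'what' is interpreted as the direct object of 'give'. Wh-movement fronts it, leaving a gap right after 'give':
What could Nadia give ___ to the curator?

give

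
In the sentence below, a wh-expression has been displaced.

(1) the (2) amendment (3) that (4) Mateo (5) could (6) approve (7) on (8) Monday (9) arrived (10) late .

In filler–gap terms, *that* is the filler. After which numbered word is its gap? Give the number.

6

The filler 'that' is interpreted as the direct object of 'approve'. Wh-movement fronts it, leaving a gap right after 'approve':
The amendment that Mateo could approve ___ on Monday arrived late.
'approve' is word 6.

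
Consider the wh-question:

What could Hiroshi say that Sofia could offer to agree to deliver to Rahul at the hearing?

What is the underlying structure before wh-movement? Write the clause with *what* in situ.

'what' is the direct object of 'deliver'. Fronting leaves a gap immediately after 'deliver':
What could Hiroshi say that Sofia could offer to agree to deliver ___ to Rahul at the hearing?

Hiroshi could say that Sofia could offer to agree to deliver what to Rahul at the hearing.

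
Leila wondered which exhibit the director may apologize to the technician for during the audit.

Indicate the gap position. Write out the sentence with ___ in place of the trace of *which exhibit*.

Leila wondered which exhibit the director may apologize to the technician for ___ during the audit.

In situ: The director may apologize to the technician for which exhibit during the audit.
'which exhibit' is the object of the preposition 'for'. The gap is right after 'for'.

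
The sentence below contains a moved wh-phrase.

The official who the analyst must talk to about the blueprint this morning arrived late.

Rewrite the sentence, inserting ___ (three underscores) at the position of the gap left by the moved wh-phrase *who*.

The official who the analyst must talk to ___ about the blueprint this morning arrived late.

'who' is the object of the preposition 'to'. The gap is right after 'to'.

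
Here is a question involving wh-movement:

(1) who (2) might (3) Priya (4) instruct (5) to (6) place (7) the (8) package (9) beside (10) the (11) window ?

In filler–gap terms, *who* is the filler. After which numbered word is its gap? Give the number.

Pre-movement form: Priya might instruct who to place the package beside the window.
'who' is the direct object of 'instruct'. It moves to the left edge, and the trace sits right after 'instruct':
Who might Priya instruct ___ to place the package beside the window?
'instruct' is word 4.

4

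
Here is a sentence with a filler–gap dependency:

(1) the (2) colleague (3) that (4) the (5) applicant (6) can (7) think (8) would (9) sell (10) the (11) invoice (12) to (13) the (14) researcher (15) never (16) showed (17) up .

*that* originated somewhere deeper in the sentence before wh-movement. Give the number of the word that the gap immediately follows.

7

The filler 'that' is interpreted as the subject of the clause embedded under 'think'. Wh-movement fronts it, leaving a gap right after 'think':
The colleague that the applicant can think ___ would sell the invoice to the researcher never showed up.
'think' is word 7.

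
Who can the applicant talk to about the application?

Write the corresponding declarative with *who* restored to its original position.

The filler 'who' is interpreted as the object of the preposition 'to'. Fronting leaves a gap immediately after 'to':
Who can the applicant talk to ___ about the application?

The applicant can talk to who about the application.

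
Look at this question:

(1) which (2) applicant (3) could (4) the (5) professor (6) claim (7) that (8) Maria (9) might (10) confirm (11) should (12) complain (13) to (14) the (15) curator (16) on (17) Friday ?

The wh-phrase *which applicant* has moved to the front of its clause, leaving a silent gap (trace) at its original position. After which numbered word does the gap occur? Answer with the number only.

Before movement: The professor could claim that Maria might confirm which applicant should complain to the curator on Friday.
'which applicant' functions as the subject of the clause embedded under 'confirm'. It moves to the left edge, and the trace sits right after 'confirm':
Which applicant could the professor claim that Maria might confirm ___ should complain to the curator on Friday?
'confirm' is word 10.

10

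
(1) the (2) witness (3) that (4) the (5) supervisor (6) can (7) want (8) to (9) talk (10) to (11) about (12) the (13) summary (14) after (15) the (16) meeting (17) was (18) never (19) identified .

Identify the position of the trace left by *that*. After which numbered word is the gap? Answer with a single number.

'that' is the object of the preposition 'to'. Wh-movement fronts it, leaving a gap right after 'to':
The witness that the supervisor can want to talk to ___ about the summary after the meeting was never identified.
'to' is word 10.

10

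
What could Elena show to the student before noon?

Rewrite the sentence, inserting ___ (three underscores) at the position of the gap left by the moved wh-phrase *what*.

Underlying clause: Elena could show what to the student before noon.
The filler 'what' is interpreted as the direct object of 'show'. The gap is right after 'show'.

What could Elena show ___ to the student before noon?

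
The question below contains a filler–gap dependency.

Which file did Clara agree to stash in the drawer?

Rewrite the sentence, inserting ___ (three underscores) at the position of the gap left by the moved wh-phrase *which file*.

Before movement: Clara did agree to stash which file in the drawer.
'which file' is the direct object of 'stash'. The gap is right after 'stash'.

Which file did Clara agree to stash ___ in the drawer?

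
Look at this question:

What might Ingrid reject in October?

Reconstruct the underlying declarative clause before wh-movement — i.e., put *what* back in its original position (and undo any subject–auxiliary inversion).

Ingrid might reject what in October.

'what' functions as the direct object of 'reject'. It moves to the left edge, and the trace sits right after 'reject':
What might Ingrid reject ___ in October?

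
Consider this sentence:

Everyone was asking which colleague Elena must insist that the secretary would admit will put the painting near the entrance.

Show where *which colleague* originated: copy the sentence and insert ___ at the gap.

In situ: Elena must insist that the secretary would admit which colleague will put the painting near the entrance.
'which colleague' is the subject of the clause embedded under 'admit'. The gap is right after 'admit'.

Everyone was asking which colleague Elena must insist that the secretary would admit ___ will put the painting near the entrance.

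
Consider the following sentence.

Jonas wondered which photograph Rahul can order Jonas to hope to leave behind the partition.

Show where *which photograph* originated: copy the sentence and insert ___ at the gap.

Jonas wondered which photograph Rahul can order Jonas to hope to leave ___ behind the partition.

Pre-movement form: Rahul can order Jonas to hope to leave which photograph behind the partition.
'which photograph' functions as the direct object of 'leave'. The gap is right after 'leave'.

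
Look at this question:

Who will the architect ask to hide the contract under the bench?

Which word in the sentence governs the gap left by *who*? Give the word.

ask

In situ: The architect will ask who to hide the contract under the bench.
The filler 'who' is interpreted as the direct object of 'ask'. Fronting leaves a gap immediately after 'ask':
Who will the architect ask ___ to hide the contract under the bench?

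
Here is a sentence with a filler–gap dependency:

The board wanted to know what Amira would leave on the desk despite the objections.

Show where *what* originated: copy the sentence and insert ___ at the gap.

The board wanted to know what Amira would leave ___ on the desk despite the objections.

Pre-movement form: Amira would leave what on the desk despite the objections.
'what' is the direct object of 'leave'. The gap is right after 'leave'.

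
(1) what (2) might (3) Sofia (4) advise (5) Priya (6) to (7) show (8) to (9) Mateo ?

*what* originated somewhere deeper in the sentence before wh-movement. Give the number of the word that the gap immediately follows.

Pre-movement form: Sofia might advise Priya to show what to Mateo.
The filler 'what' is interpreted as the direct object of 'show'. It moves to the left edge, and the trace sits right after 'show':
What might Sofia advise Priya to show ___ to Mateo?
'show' is word 7.

7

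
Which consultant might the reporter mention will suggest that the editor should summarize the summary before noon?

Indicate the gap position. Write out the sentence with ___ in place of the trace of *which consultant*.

Which consultant might the reporter mention ___ will suggest that the editor should summarize the summary before noon?

Underlying clause: The reporter might mention which consultant will suggest that the editor should summarize the summary before noon.
The filler 'which consultant' is interpreted as the subject of the clause embedded under 'mention'. The gap is right after 'mention'.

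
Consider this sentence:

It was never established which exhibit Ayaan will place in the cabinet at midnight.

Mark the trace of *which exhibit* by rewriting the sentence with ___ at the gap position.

It was never established which exhibit Ayaan will place ___ in the cabinet at midnight.

Pre-movement form: Ayaan will place which exhibit in the cabinet at midnight.
The filler 'which exhibit' is interpreted as the direct object of 'place'. The gap is right after 'place'.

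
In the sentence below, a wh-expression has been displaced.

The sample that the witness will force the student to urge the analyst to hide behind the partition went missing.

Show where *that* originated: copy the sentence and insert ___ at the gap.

The filler 'that' is interpreted as the direct object of 'hide'. The gap is right after 'hide'.

The sample that the witness will force the student to urge the analyst to hide ___ behind the partition went missing.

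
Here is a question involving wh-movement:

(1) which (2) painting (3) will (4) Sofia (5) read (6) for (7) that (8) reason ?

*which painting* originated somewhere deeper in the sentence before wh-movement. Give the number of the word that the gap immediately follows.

5

Underlying clause: Sofia will read which painting for that reason.
'which painting' functions as the direct object of 'read'. It moves to the left edge, and the trace sits right after 'read':
Which painting will Sofia read ___ for that reason?
'read' is word 5.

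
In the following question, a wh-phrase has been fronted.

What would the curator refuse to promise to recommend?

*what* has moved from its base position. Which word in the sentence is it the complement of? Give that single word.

Underlying clause: The curator would refuse to promise to recommend what.
The filler 'what' is interpreted as the direct object of 'recommend'. It moves to the left edge, and the trace sits right after 'recommend':
What would the curator refuse to promise to recommend ___?

recommend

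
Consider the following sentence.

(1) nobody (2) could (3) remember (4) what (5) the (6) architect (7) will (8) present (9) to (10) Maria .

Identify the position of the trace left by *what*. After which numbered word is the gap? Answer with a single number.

In situ: The architect will present what to Maria.
'what' is the direct object of 'present'. Wh-movement fronts it, leaving a gap right after 'present':
Nobody could remember what the architect will present ___ to Maria.
'present' is word 8.

8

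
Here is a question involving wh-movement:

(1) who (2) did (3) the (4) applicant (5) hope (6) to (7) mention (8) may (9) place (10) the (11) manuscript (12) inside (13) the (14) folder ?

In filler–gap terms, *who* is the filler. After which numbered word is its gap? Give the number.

7

In situ: The applicant did hope to mention who may place the manuscript inside the folder.
'who' is the subject of the clause embedded under 'mention'. Wh-movement fronts it, leaving a gap right after 'mention':
Who did the applicant hope to mention ___ may place the manuscript inside the folder?
'mention' is word 7.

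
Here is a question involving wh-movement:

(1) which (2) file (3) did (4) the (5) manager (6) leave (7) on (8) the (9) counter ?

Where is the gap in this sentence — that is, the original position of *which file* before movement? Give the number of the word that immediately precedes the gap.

Before movement: The manager did leave which file on the counter.
'which file' is the direct object of 'leave'. It moves to the left edge, and the trace sits right after 'leave':
Which file did the manager leave ___ on the counter?
'leave' is word 6.

6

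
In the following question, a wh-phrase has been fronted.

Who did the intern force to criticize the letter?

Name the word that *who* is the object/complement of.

In situ: The intern did force who to criticize the letter.
'who' is the direct object of 'force'. Wh-movement fronts it, leaving a gap right after 'force':
Who did the intern force ___ to criticize the letter?

force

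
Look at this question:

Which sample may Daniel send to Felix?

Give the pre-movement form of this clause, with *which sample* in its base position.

Daniel may send which sample to Felix.

'which sample' is the direct object of 'send'. Fronting leaves a gap immediately after 'send':
Which sample may Daniel send ___ to Felix?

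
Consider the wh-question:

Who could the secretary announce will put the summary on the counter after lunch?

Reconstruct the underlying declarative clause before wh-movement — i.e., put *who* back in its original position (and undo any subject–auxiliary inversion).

The secretary could announce who will put the summary on the counter after lunch.

'who' is the subject of the clause embedded under 'announce'. It moves to the left edge, and the trace sits right after 'announce':
Who could the secretary announce ___ will put the summary on the counter after lunch?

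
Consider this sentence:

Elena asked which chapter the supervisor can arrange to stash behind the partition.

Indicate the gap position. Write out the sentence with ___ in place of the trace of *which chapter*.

Underlying clause: The supervisor can arrange to stash which chapter behind the partition.
The filler 'which chapter' is interpreted as the direct object of 'stash'. The gap is right after 'stash'.

Elena asked which chapter the supervisor can arrange to stash ___ behind the partition.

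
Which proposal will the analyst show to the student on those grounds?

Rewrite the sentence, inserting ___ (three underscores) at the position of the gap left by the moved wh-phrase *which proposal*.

Before movement: The analyst will show which proposal to the student on those grounds.
'which proposal' is the direct object of 'show'. The gap is right after 'show'.

Which proposal will the analyst show ___ to the student on those grounds?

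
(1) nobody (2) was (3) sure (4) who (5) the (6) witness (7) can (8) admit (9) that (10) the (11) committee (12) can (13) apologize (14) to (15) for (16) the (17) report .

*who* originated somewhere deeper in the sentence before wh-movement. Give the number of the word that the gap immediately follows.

Before movement: The witness can admit that the committee can apologize to who for the report.
'who' is the object of the preposition 'to'. Wh-movement fronts it, leaving a gap right after 'to':
Nobody was sure who the witness can admit that the committee can apologize to ___ for the report.
'to' is word 14.

14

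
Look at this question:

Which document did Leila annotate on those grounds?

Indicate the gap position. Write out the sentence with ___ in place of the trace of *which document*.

Pre-movement form: Leila did annotate which document on those grounds.
'which document' functions as the direct object of 'annotate'. The gap is right after 'annotate'.

Which document did Leila annotate ___ on those grounds?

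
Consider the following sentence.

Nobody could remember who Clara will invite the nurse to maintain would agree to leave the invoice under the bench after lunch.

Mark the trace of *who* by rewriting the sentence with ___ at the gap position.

Pre-movement form: Clara will invite the nurse to maintain who would agree to leave the invoice under the bench after lunch.
The filler 'who' is interpreted as the subject of the clause embedded under 'maintain'. The gap is right after 'maintain'.

Nobody could remember who Clara will invite the nurse to maintain ___ would agree to leave the invoice under the bench after lunch.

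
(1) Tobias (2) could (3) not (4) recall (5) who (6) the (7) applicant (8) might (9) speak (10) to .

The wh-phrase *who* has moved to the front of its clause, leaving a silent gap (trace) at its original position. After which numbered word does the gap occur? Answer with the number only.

Before movement: The applicant might speak to who.
'who' is the object of the preposition 'to'. Wh-movement fronts it, leaving a gap right after 'to':
Tobias could not recall who the applicant might speak to ___.
'to' is word 10.

10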